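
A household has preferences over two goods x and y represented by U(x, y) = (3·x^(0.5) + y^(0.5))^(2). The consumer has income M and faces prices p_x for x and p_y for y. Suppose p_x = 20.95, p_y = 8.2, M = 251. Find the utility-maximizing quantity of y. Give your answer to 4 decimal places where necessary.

y* = 6.7681

Substitute y = (y/x)·x into the budget: x* = M/(p_x + p_y·(y/x)).
Numerically y/x = 0.725267, so x* = 251/(20.95 + 8.2·0.725267) = 9.3318 and y* = 0.725267·9.3318 = 6.7681.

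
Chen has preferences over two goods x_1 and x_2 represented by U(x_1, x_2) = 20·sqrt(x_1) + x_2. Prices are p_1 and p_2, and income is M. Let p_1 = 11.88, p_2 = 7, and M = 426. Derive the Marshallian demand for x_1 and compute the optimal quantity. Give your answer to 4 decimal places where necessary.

x_1* = 34.7187

Set MRS = p_1/p_2: 10·x_1^(−1/2) = p_1/p_2.
Solve: √x_1 = 10·p_2/p_1, so x_1*(p_1,p_2) = (10·p_2/p_1)², and x_2* = (M − p_1·x_1*)/p_2.
Plugging in: x_1* = (10·7/11.88)² = 34.7187.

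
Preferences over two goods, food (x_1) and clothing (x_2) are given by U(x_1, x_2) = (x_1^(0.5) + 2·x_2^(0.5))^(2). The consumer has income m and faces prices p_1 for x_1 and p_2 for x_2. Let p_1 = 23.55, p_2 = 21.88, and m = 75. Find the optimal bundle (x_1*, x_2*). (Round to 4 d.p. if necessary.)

MU_x_1 ∝ x_1^(-0.5), MU_x_2 ∝ 2·x_2^(-0.5), so MRS = (1/2)·(x_2/x_1)^(0.5) = p_1/p_2.
Hence x_2/x_1 = (2·p_1/p_2)^(1/(0.5)), i.e. raised to the 2 power.
Substitute x_2 = (x_2/x_1)·x_1 into the budget: x_1* = m/(p_1 + p_2·(x_2/x_1)).
Numerically x_2/x_1 = 4.633906, so x_1* = 75/(23.55 + 21.88·4.633906) = 0.6003 and x_2* = 4.633906·0.6003 = 2.7817.

x_1* = 0.6003, x_2* = 2.7817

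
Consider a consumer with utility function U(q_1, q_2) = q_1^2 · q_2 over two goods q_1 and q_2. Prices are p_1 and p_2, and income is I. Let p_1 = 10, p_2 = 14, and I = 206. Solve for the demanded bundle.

MU_q_1/MU_q_2 = (2·q_2)/(q_1); tangency sets this equal to p_1/p_2.
Rearranging, p_2·q_2 = (1/2)·p_1·q_1. Substituting into the budget gives p_1·q_1·(1 + (1/2)) = I.
Demand: q_1*(p_1,p_2,I) = 2/3·I/p_1 and q_2* = 1/3·I/p_2.
At p_1=10, p_2=14, I=206: q_1* = 2/3·206/10 = 13.7333, q_2* = 4.9048.

q_1* = 13.7333, q_2* = 4.9048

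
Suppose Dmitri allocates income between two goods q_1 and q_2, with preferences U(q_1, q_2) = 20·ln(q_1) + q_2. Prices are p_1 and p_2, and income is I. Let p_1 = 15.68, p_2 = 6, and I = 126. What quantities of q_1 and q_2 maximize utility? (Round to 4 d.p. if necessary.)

Set MRS = p_1/p_2: (20/q_1)/1 = p_1/p_2.
So q_1*(p_1,p_2) = 20·p_2/p_1, independent of income; and q_2* = (I − 20·p_2)/p_2.
At the given prices: q_1* = 20·6/15.68 = 7.6531, and q_2* = 1.

q_1* = 7.6531, q_2* = 1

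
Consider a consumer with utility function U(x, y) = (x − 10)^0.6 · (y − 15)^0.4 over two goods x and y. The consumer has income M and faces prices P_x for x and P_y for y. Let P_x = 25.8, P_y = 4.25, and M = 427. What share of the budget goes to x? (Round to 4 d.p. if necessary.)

share on x = 0.7521

Let x' = x−10, y' = y−15. MRS = (3/2)·y'/x' = P_x/P_y.
Substituting into the budget: x* = 10 + 0.6·(M − 10·P_x − 15·P_y)/P_x, and y* = 15 + 0.4·(…)/P_y.
Discretionary income = 427 − 10·25.8 − 15·4.25 = 105.25; x* = 10 + 0.6·105.25/25.8 = 12.4477; y* = 15 + 0.4·105.25/4.25 = 24.9059.
Expenditure on x: 25.8·12.4477 = 321.15; share = 0.7521.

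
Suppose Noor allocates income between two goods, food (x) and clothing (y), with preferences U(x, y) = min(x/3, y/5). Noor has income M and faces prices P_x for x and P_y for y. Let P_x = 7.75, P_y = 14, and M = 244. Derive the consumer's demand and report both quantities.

x* = 7.8499, y* = 13.0831

Leontief preferences: the optimum is at the kink where x/3 = y/5, i.e. y = (5/3)·x.
Budget: P_x·x + P_y·(5/3)·x = M, so (3·P_x + 5·P_y)·x = 3·M.
Demand: x*(P_x,P_y,M) = 3·M/(3·P_x + 5·P_y), y* = 5·M/(3·P_x + 5·P_y).
Here 3·7.75 + 5·14 = 93.25, giving x* = 7.8499 and y* = 13.0831.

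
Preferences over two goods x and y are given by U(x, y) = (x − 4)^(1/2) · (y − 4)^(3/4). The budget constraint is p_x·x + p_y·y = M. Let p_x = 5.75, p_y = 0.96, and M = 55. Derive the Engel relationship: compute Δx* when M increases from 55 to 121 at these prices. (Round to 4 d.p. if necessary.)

Let x' = x−4, y' = y−4. MRS = (2/3)·y'/x' = p_x/p_y.
After buying the subsistence bundle (4, 4), a share 0.4 of the remaining income goes to x: x* = 4 + 0.4·(M − 4p_x − 4p_y)/p_x.
Discretionary income = 55 − 4·5.75 − 4·0.96 = 28.16; x* = 4 + 0.4·28.16/5.75 = 5.959.
At M' = 121: x* = 10.5503. Change: 10.5503 − 5.959 = 4.5913.

Δx* = 4.5913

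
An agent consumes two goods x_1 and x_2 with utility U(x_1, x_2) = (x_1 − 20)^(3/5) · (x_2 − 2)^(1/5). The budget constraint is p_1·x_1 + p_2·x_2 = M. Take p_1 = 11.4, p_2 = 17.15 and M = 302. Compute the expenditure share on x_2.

Let x_1' = x_1−20, x_2' = x_2−2. MRS = 3·x_2'/x_1' = p_1/p_2.
After buying the subsistence bundle (20, 2), a share 0.75 of the remaining income goes to x_1: x_1* = 20 + 0.75·(M − 20p_1 − 2p_2)/p_1.
Discretionary income = 302 − 20·11.4 − 2·17.15 = 39.7; x_1* = 20 + 0.75·39.7/11.4 = 22.6118; x_2* = 2 + 0.25·39.7/17.15 = 2.5787.
Expenditure on x_2: 17.15·2.5787 = 44.225; share = 0.1464.

share on x_2 = 0.1464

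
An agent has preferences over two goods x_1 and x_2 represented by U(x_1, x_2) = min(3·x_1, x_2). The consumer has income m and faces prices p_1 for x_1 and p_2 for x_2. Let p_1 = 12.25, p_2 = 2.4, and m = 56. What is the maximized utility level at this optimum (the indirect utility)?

V = 8.6375

Leontief preferences: the optimum is at the kink where x_1/1 = x_2/3, i.e. x_2 = 3·x_1.
Budget: p_1·x_1 + p_2·3·x_1 = m, so (p_1 + 3·p_2)·x_1 = m.
Demand: x_1*(p_1,p_2,m) = m/(p_1 + 3·p_2), x_2* = 3·m/(p_1 + 3·p_2).
Here 12.25 + 3·2.4 = 19.45, giving x_1* = 2.8792 and x_2* = 8.6375.
Utility at the optimum: U(2.8792, 8.6375) = 8.6375.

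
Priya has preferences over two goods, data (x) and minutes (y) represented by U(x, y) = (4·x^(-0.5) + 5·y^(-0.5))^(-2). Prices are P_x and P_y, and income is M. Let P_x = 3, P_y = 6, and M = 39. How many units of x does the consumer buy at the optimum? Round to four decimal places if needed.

MRS = MU_x/MU_y = (4/5)·(y/x)^(1.5). Set equal to P_x/P_y.
Solve for the ratio: y/x = [(5/4)·P_x/P_y]^(2/3).
With the ratio pinned down, the budget gives x* = M/(P_x + P_y·(y/x)) and y* = (y/x)·x*.
Numerically y/x = 0.731004, so x* = 39/(3 + 6·0.731004) = 5.2802.

x* = 5.2802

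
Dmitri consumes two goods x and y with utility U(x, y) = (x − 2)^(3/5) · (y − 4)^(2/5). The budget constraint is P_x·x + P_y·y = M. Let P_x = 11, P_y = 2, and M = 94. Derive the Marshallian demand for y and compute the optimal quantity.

y* = 16.8

MRS = (3/2)·(y−4)/(x−2). Tangency with P_x/P_y gives y−4 = (2/3)·(P_x/P_y)·(x−2).
Substituting into the budget: x* = 2 + 0.6·(M − 2·P_x − 4·P_y)/P_x, and y* = 4 + 0.4·(…)/P_y.
Discretionary income = 94 − 2·11 − 4·2 = 64; y* = 4 + 0.4·64/2 = 16.8.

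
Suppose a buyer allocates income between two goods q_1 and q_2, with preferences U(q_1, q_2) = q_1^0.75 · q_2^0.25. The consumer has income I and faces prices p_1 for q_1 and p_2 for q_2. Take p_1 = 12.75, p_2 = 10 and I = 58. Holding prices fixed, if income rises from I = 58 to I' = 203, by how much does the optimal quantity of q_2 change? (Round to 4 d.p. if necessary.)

Δq_2* = 3.625

Tangency: MRS = 3·q_2/q_1 = p_1/p_2.
Rearranging, p_2·q_2 = (1/3)·p_1·q_1. Substituting into the budget gives p_1·q_1·(1 + (1/3)) = I.
Demand: q_1*(p_1,p_2,I) = 0.75·I/p_1 and q_2* = 0.25·I/p_2.
At p_1=12.75, p_2=10, I=58: q_2* = 0.25·58/10 = 1.45.
At I' = 203: q_2* = 5.075. Change: 5.075 − 1.45 = 3.625.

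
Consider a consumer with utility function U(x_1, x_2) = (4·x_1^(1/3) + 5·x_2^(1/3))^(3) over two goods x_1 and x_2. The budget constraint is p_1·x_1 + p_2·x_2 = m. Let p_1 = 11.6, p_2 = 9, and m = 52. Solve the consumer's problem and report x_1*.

MRS = MU_x_1/MU_x_2 = (4/5)·(x_2/x_1)^(2/3). Set equal to p_1/p_2.
Hence x_2/x_1 = ((5/4)·p_1/p_2)^(1/(2/3)), i.e. raised to the 1.5 power.
With the ratio pinned down, the budget gives x_1* = m/(p_1 + p_2·(x_2/x_1)) and x_2* = (x_2/x_1)·x_1*.
Numerically x_2/x_1 = 2.044976, so x_1* = 52/(11.6 + 9·2.044976) = 1.7331.

x_1* = 1.7331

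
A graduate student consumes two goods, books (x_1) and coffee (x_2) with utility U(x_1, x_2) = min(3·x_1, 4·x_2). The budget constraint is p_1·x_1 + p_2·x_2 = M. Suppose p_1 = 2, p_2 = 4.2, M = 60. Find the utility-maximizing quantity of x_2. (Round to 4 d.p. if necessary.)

x_2* = 8.7379

Demand: x_1*(p_1,p_2,M) = 4·M/(4·p_1 + 3·p_2), x_2* = 3·M/(4·p_1 + 3·p_2).
Here 4·2 + 3·4.2 = 20.6, giving x_2* = 8.7379.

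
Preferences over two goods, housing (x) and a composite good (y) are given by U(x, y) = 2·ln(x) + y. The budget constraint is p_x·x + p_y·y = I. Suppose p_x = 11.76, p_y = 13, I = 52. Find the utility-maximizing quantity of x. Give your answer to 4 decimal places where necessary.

x* = 2.2109

MU_x = 2/x, MU_y = 1. Tangency: 2/x = p_x/p_y.
So x*(p_x,p_y) = 2·p_y/p_x, independent of income; and y* = (I − 2·p_y)/p_y.
At the given prices: x* = 2·13/11.76 = 2.2109.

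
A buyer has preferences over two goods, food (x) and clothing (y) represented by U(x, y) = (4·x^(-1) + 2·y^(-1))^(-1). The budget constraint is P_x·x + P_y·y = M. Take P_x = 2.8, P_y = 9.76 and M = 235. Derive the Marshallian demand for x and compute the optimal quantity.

MRS = MU_x/MU_y = 2·(y/x)^(2). Set equal to P_x/P_y.
Solve for the ratio: y/x = [(1/2)·P_x/P_y]^(0.5).
With the ratio pinned down, the budget gives x* = M/(P_x + P_y·(y/x)) and y* = (y/x)·x*.
Numerically y/x = 0.378738, so x* = 235/(2.8 + 9.76·0.378738) = 36.1734.

x* = 36.1734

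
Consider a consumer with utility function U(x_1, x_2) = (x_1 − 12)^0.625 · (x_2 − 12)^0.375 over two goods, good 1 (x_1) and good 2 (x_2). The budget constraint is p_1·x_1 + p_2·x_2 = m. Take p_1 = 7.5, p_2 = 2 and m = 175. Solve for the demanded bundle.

x_1* = 17.0833, x_2* = 23.4375

Discretionary income = 175 − 12·7.5 − 12·2 = 61; x_1* = 12 + 0.625·61/7.5 = 17.0833; x_2* = 12 + 0.375·61/2 = 23.4375.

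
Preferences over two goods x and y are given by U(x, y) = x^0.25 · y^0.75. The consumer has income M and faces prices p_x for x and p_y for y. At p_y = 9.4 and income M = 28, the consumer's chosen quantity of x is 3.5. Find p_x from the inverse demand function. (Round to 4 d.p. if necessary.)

MU_x/MU_y = (0.25·y)/(0.75·x); tangency sets this equal to p_x/p_y.
So 0.25·p_y·y = 0.75·p_x·x; combined with the budget, a share 0.25 of income goes to x.
Demand: x*(p_x,p_y,M) = 0.25·M/p_x and y* = 0.75·M/p_y.
Set x* = 3.5 in the demand function and solve for p_x: p_x = 2.

p_x = 2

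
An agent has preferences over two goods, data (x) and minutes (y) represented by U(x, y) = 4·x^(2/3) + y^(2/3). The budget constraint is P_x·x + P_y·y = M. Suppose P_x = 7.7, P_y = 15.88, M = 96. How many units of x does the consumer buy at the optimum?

From the CES first-order condition, 4·(y/x)^(1/3) = P_x/P_y.
Hence y/x = ((1/4)·P_x/P_y)^(1/(1/3)), i.e. raised to the 3 power.
Substitute y = (y/x)·x into the budget: x* = M/(P_x + P_y·(y/x)).
Numerically y/x = 0.001781, so x* = 96/(7.7 + 15.88·0.001781) = 12.4219.

x* = 12.4219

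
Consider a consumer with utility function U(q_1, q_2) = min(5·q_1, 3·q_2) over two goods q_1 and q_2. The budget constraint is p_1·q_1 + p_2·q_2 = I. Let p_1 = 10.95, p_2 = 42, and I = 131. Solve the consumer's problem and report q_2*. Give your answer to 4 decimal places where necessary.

With perfect complements, no substitution: consume in ratio q_1:q_2 = 3:5.
Budget: p_1·q_1 + p_2·(5/3)·q_1 = I, so (3·p_1 + 5·p_2)·q_1 = 3·I.
Demand: q_1*(p_1,p_2,I) = 3·I/(3·p_1 + 5·p_2), q_2* = 5·I/(3·p_1 + 5·p_2).
Here 3·10.95 + 5·42 = 242.85, giving q_2* = 2.6971.

q_2* = 2.6971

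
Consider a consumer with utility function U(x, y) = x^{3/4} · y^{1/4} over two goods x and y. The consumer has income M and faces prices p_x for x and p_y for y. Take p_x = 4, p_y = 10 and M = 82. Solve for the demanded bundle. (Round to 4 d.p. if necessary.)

Demand: x*(p_x,p_y,M) = 0.75·M/p_x and y* = 0.25·M/p_y.
At p_x=4, p_y=10, M=82: x* = 0.75·82/4 = 15.375, y* = 2.05.

x* = 15.375, y* = 2.05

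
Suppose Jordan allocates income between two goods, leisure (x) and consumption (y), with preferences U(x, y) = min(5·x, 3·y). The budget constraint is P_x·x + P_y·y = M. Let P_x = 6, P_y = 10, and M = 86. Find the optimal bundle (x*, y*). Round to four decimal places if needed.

x* = 3.7941, y* = 6.3235

With perfect complements, no substitution: consume in ratio x:y = 3:5.
Budget: P_x·x + P_y·(5/3)·x = M, so (3·P_x + 5·P_y)·x = 3·M.
Demand: x*(P_x,P_y,M) = 3·M/(3·P_x + 5·P_y), y* = 5·M/(3·P_x + 5·P_y).
Here 3·6 + 5·10 = 68, giving x* = 3.7941 and y* = 6.3235.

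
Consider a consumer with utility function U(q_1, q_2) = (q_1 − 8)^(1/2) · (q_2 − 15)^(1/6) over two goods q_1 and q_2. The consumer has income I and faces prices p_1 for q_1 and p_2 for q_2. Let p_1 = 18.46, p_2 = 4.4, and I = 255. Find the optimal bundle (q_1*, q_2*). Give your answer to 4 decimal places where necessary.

MRS = 3·(q_2−15)/(q_1−8). Tangency with p_1/p_2 gives q_2−15 = (1/3)·(p_1/p_2)·(q_1−8).
Substituting into the budget: q_1* = 8 + 0.75·(I − 8·p_1 − 15·p_2)/p_1, and q_2* = 15 + 0.25·(…)/p_2.
Discretionary income = 255 − 8·18.46 − 15·4.4 = 41.32; q_1* = 8 + 0.75·41.32/18.46 = 9.6788; q_2* = 15 + 0.25·41.32/4.4 = 17.3477.

q_1* = 9.6788, q_2* = 17.3477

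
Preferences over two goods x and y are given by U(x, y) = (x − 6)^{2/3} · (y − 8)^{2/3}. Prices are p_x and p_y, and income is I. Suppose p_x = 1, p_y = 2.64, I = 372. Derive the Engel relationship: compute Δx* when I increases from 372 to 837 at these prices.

Δx* = 232.5

This is Cobb-Douglas in (x−6, y−8): tangency gives 2/3·p_y·(y−8) = 2/3·p_x·(x−6).
After buying the subsistence bundle (6, 8), a share 0.5 of the remaining income goes to x: x* = 6 + 0.5·(I − 6p_x − 8p_y)/p_x.
Discretionary income = 372 − 6·1 − 8·2.64 = 344.88; x* = 6 + 0.5·344.88/1 = 178.44.
At I' = 837: x* = 410.94. Change: 410.94 − 178.44 = 232.5.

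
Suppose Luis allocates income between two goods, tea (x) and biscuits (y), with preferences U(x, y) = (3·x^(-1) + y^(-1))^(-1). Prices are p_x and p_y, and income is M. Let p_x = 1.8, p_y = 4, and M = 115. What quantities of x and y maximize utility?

x* = 34.3366, y* = 13.2985

MU_x ∝ 3·x^(-2), MU_y ∝ y^(-2), so MRS = 3·(y/x)^(2) = p_x/p_y.
Hence y/x = ((1/3)·p_x/p_y)^(1/(2)), i.e. raised to the 0.5 power.
Substitute y = (y/x)·x into the budget: x* = M/(p_x + p_y·(y/x)).
Numerically y/x = 0.387298, so x* = 115/(1.8 + 4·0.387298) = 34.3366 and y* = 0.387298·34.3366 = 13.2985.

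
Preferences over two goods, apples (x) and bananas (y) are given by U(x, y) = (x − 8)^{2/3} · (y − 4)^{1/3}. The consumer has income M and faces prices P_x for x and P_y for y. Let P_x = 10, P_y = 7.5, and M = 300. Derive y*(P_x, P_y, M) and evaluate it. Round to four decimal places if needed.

y* = 12.4444

MRS = 2·(y−4)/(x−8). Tangency with P_x/P_y gives y−4 = (1/2)·(P_x/P_y)·(x−8).
After buying the subsistence bundle (8, 4), a share 2/3 of the remaining income goes to x: x* = 8 + 2/3·(M − 8P_x − 4P_y)/P_x.
Discretionary income = 300 − 8·10 − 4·7.5 = 190; y* = 4 + 1/3·190/7.5 = 12.4444.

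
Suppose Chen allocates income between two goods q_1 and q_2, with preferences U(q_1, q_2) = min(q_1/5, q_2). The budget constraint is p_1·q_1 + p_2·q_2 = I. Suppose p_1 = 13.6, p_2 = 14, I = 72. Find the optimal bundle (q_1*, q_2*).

q_1* = 4.3902, q_2* = 0.878

With perfect complements, no substitution: consume in ratio q_1:q_2 = 5:1.
Budget: p_1·q_1 + p_2·(1/5)·q_1 = I, so (5·p_1 + p_2)·q_1 = 5·I.
Demand: q_1*(p_1,p_2,I) = 5·I/(5·p_1 + p_2), q_2* = I/(5·p_1 + p_2).
Here 5·13.6 + 14 = 82, giving q_1* = 4.3902 and q_2* = 0.878.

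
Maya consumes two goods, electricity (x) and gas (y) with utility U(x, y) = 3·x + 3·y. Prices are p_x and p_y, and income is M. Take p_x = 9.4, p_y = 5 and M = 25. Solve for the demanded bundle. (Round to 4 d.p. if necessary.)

y gives more utility per dollar, so spend all income on y: y* = M/p_y, x* = 0.
Numerically: x* = 0, y* = 5.

x* = 0, y* = 5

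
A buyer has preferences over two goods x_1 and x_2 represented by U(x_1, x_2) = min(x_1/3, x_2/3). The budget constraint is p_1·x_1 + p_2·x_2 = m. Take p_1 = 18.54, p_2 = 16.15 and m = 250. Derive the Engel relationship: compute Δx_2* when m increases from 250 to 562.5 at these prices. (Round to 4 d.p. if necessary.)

Δx_2* = 9.0084

With perfect complements, no substitution: consume in ratio x_1:x_2 = 3:3.
Budget: p_1·x_1 + p_2·x_1 = m, so (3·p_1 + 3·p_2)·x_1 = 3·m.
Demand: x_1*(p_1,p_2,m) = 3·m/(3·p_1 + 3·p_2), x_2* = 3·m/(3·p_1 + 3·p_2).
Here 3·18.54 + 3·16.15 = 104.07, giving x_2* = 7.2067.
At m' = 562.5: x_2* = 16.215. Change: 16.215 − 7.2067 = 9.0084.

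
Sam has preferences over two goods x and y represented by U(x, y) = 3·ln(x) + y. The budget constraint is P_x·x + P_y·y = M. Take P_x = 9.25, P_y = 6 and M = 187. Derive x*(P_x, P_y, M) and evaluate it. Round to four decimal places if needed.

Set MRS = P_x/P_y: (3/x)/1 = P_x/P_y.
So x*(P_x,P_y) = 3·P_y/P_x, independent of income; and y* = (M − 3·P_y)/P_y.
At the given prices: x* = 3·6/9.25 = 1.9459.

x* = 1.9459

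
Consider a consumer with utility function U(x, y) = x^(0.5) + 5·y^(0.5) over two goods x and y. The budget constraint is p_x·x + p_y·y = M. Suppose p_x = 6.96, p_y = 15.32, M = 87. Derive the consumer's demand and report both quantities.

x* = 1.0115, y* = 5.2193

From the CES first-order condition, (1/5)·(y/x)^(0.5) = p_x/p_y.
Solve for the ratio: y/x = [5·p_x/p_y]^(2).
With the ratio pinned down, the budget gives x* = M/(p_x + p_y·(y/x)) and y* = (y/x)·x*.
Numerically y/x = 5.159896, so x* = 87/(6.96 + 15.32·5.159896) = 1.0115 and y* = 5.159896·1.0115 = 5.2193.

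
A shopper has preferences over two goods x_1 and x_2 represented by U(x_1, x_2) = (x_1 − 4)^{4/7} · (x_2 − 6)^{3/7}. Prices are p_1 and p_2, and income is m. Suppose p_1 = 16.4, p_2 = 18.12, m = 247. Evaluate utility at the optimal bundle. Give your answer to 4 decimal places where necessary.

After buying the subsistence bundle (4, 6), a share 4/7 of the remaining income goes to x_1: x_1* = 4 + 4/7·(m − 4p_1 − 6p_2)/p_1.
Discretionary income = 247 − 4·16.4 − 6·18.12 = 72.68; x_1* = 4 + 4/7·72.68/16.4 = 6.5324; x_2* = 6 + 3/7·72.68/18.12 = 7.719.
Utility at the optimum: U(6.5324, 7.719) = 2.145.

V = 2.145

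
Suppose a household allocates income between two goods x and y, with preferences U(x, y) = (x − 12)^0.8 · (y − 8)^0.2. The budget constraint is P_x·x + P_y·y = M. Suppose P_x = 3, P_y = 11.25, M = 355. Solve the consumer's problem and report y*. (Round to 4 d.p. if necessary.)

This is Cobb-Douglas in (x−12, y−8): tangency gives 0.8·P_y·(y−8) = 0.2·P_x·(x−12).
After buying the subsistence bundle (12, 8), a share 0.8 of the remaining income goes to x: x* = 12 + 0.8·(M − 12P_x − 8P_y)/P_x.
Discretionary income = 355 − 12·3 − 8·11.25 = 229; y* = 8 + 0.2·229/11.25 = 12.0711.

y* = 12.0711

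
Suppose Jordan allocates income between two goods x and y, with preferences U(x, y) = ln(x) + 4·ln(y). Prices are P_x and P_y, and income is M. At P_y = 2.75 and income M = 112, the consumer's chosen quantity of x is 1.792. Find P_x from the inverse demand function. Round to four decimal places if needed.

MU_x/MU_y = (y)/(4·x); tangency sets this equal to P_x/P_y.
So P_y·y = 4·P_x·x; combined with the budget, a share 0.2 of income goes to x.
Demand: x*(P_x,P_y,M) = 0.2·M/P_x and y* = 0.8·M/P_y.
Set x* = 1.792 in the demand function and solve for P_x: P_x = 12.5.

P_x = 12.5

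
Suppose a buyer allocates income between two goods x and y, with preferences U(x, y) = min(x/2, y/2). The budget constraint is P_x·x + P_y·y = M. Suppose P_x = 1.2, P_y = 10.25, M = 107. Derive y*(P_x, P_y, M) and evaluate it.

y* = 9.345

Leontief preferences: the optimum is at the kink where x/2 = y/2, i.e. y = x.
Budget: P_x·x + P_y·x = M, so (2·P_x + 2·P_y)·x = 2·M.
Demand: x*(P_x,P_y,M) = 2·M/(2·P_x + 2·P_y), y* = 2·M/(2·P_x + 2·P_y).
Here 2·1.2 + 2·10.25 = 22.9, giving y* = 9.345.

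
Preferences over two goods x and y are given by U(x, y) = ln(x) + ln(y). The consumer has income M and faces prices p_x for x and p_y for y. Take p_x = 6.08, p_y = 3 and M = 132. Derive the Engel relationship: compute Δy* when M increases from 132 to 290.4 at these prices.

The MRS is y/x. Set MRS = p_x/p_y.
So p_y·y = p_x·x; combined with the budget, a share 0.5 of income goes to x.
Demand: x*(p_x,p_y,M) = 0.5·M/p_x and y* = 0.5·M/p_y.
At p_x=6.08, p_y=3, M=132: y* = 0.5·132/3 = 22.
At M' = 290.4: y* = 48.4. Change: 48.4 − 22 = 26.4.

Δy* = 26.4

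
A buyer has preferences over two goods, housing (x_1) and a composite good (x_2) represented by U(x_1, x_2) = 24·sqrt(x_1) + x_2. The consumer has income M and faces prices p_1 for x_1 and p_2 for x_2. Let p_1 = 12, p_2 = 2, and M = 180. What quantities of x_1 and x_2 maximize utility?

x_1* = 4, x_2* = 66

Set MRS = p_1/p_2: 12·x_1^(−1/2) = p_1/p_2.
Solve: √x_1 = 12·p_2/p_1, so x_1*(p_1,p_2) = (12·p_2/p_1)², and x_2* = (M − p_1·x_1*)/p_2.
Plugging in: x_1* = (12·2/12)² = 4, x_2* = 66.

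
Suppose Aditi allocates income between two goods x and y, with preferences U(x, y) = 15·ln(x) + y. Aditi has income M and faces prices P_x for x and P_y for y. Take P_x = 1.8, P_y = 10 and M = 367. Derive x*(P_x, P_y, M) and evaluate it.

Set MRS = P_x/P_y: (15/x)/1 = P_x/P_y.
So x*(P_x,P_y) = 15·P_y/P_x, independent of income; and y* = (M − 15·P_y)/P_y.
At the given prices: x* = 15·10/1.8 = 83.3333.

x* = 83.3333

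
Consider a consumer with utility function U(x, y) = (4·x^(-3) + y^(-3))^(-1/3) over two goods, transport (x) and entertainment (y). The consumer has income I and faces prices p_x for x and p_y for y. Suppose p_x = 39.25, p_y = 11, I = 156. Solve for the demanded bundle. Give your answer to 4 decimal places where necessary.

From the CES first-order condition, 4·(y/x)^(4) = p_x/p_y.
Hence y/x = ((1/4)·p_x/p_y)^(1/(4)), i.e. raised to the 0.25 power.
Substitute y = (y/x)·x into the budget: x* = I/(p_x + p_y·(y/x)).
Numerically y/x = 0.971844, so x* = 156/(39.25 + 11·0.971844) = 3.1237 and y* = 0.971844·3.1237 = 3.0358.

x* = 3.1237, y* = 3.0358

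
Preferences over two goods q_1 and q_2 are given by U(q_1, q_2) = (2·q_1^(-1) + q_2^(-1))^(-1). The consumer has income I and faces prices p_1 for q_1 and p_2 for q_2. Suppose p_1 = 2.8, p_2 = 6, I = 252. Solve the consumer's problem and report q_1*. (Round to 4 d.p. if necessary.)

q_1* = 44.2239

Numerically q_2/q_1 = 0.483046, so q_1* = 252/(2.8 + 6·0.483046) = 44.2239.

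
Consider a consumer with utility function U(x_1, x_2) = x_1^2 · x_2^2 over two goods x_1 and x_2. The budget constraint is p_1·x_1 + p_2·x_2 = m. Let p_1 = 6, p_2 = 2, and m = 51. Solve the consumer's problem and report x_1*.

x_1* = 4.25

Tangency: MRS = x_2/x_1 = p_1/p_2.
So 2·p_2·x_2 = 2·p_1·x_1; combined with the budget, a share 0.5 of income goes to x_1.
Demand: x_1*(p_1,p_2,m) = 0.5·m/p_1 and x_2* = 0.5·m/p_2.
At p_1=6, p_2=2, m=51: x_1* = 0.5·51/6 = 4.25.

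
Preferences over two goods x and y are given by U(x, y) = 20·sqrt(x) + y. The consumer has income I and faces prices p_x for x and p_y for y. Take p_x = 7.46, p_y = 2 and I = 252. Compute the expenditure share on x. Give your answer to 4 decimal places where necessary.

MU_x = 10/√x, MU_y = 1. Tangency: 10/√x = p_x/p_y.
Thus x* = (10·p_y/p_x)² — independent of I — with the rest of income spent on y.
Plugging in: x* = (10·2/7.46)² = 7.1876, y* = 99.1903.
Expenditure on x: 7.46·7.1876 = 53.6193; share = 0.2128.

share on x = 0.2128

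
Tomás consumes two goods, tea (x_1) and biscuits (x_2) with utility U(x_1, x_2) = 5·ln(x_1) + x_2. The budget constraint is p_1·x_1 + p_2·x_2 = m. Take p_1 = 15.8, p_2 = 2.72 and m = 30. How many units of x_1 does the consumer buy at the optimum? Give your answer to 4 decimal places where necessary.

x_1* = 0.8608

So x_1*(p_1,p_2) = 5·p_2/p_1, independent of income; and x_2* = (m − 5·p_2)/p_2.
At the given prices: x_1* = 5·2.72/15.8 = 0.8608.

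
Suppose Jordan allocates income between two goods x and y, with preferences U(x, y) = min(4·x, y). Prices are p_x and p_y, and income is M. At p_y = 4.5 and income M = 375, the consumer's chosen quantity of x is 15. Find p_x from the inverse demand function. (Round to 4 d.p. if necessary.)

With perfect complements, no substitution: consume in ratio x:y = 1:4.
Budget: p_x·x + p_y·4·x = M, so (p_x + 4·p_y)·x = M.
Demand: x*(p_x,p_y,M) = M/(p_x + 4·p_y), y* = 4·M/(p_x + 4·p_y).
Set x* = 15 in the demand function and solve for p_x: p_x = 7.

p_x = 7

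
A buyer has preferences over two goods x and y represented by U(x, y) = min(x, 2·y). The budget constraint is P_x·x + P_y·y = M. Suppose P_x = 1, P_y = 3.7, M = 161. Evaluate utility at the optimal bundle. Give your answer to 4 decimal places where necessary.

V = 56.4912

With perfect complements, no substitution: consume in ratio x:y = 2:1.
Budget: P_x·x + P_y·(1/2)·x = M, so (2·P_x + P_y)·x = 2·M.
Demand: x*(P_x,P_y,M) = 2·M/(2·P_x + P_y), y* = M/(2·P_x + P_y).
Here 2·1 + 3.7 = 5.7, giving x* = 56.4912 and y* = 28.2456.
Utility at the optimum: U(56.4912, 28.2456) = 56.4912.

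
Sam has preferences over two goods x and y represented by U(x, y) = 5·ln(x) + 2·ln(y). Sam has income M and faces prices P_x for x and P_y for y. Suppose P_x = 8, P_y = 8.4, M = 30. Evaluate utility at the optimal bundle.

Demand: x*(P_x,P_y,M) = 5/7·M/P_x and y* = 2/7·M/P_y.
At P_x=8, P_y=8.4, M=30: x* = 5/7·30/8 = 2.6786, y* = 1.0204.
Utility at the optimum: U(2.6786, 1.0204) = 4.9668.

V = 4.9668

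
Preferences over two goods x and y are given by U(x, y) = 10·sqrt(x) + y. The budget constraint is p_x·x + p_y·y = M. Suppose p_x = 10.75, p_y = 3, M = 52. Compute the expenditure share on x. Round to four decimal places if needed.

Solve: √x = 5·p_y/p_x, so x*(p_x,p_y) = (5·p_y/p_x)², and y* = (M − p_x·x*)/p_y.
Plugging in: x* = (5·3/10.75)² = 1.947, y* = 10.3566.
Expenditure on x: 10.75·1.947 = 20.9302; share = 0.4025.

share on x = 0.4025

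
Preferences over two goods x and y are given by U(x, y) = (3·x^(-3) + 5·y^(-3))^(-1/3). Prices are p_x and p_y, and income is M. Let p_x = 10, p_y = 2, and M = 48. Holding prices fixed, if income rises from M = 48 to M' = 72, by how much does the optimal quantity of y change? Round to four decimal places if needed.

From the CES first-order condition, (3/5)·(y/x)^(4) = p_x/p_y.
Hence y/x = ((5/3)·p_x/p_y)^(1/(4)), i.e. raised to the 0.25 power.
With the ratio pinned down, the budget gives x* = M/(p_x + p_y·(y/x)) and y* = (y/x)·x*.
Numerically y/x = 1.699044, so x* = 48/(10 + 2·1.699044) = 3.5826 and y* = 1.699044·3.5826 = 6.087.
At M' = 72: y* = 9.1305. Change: 9.1305 − 6.087 = 3.0435.

Δy* = 3.0435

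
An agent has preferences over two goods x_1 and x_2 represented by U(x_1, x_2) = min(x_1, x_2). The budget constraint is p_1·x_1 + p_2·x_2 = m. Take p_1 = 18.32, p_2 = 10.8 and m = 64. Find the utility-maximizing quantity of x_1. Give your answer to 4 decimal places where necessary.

Here 18.32 + 10.8 = 29.12, giving x_1* = 2.1978.

x_1* = 2.1978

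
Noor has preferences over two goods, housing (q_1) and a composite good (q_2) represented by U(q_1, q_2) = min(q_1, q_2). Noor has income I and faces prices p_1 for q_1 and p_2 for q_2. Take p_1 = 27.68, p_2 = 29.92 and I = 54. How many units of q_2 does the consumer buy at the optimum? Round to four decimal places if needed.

With perfect complements, no substitution: consume in ratio q_1:q_2 = 1:1.
Budget: p_1·q_1 + p_2·q_1 = I, so (p_1 + p_2)·q_1 = I.
Demand: q_1*(p_1,p_2,I) = I/(p_1 + p_2), q_2* = I/(p_1 + p_2).
Here 27.68 + 29.92 = 57.6, giving q_2* = 0.9375.

q_2* = 0.9375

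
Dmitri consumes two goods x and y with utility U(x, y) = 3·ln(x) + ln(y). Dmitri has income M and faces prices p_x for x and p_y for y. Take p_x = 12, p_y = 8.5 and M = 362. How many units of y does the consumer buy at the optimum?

The MRS is 3·y/x. Set MRS = p_x/p_y.
So 3·p_y·y = p_x·x; combined with the budget, a share 0.75 of income goes to x.
Demand: x*(p_x,p_y,M) = 0.75·M/p_x and y* = 0.25·M/p_y.
At p_x=12, p_y=8.5, M=362: y* = 0.25·362/8.5 = 10.6471.

y* = 10.6471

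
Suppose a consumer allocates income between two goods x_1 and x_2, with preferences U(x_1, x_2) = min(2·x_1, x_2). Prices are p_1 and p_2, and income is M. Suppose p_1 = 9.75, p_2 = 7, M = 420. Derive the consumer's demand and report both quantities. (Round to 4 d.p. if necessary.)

x_1* = 17.6842, x_2* = 35.3684

Leontief preferences: the optimum is at the kink where x_1/1 = x_2/2, i.e. x_2 = 2·x_1.
Budget: p_1·x_1 + p_2·2·x_1 = M, so (p_1 + 2·p_2)·x_1 = M.
Demand: x_1*(p_1,p_2,M) = M/(p_1 + 2·p_2), x_2* = 2·M/(p_1 + 2·p_2).
Here 9.75 + 2·7 = 23.75, giving x_1* = 17.6842 and x_2* = 35.3684.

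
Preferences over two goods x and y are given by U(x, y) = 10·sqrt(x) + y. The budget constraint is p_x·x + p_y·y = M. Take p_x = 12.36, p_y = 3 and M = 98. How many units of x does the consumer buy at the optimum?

Utility is quasi-linear in y; the FOC for x is 5/√x = p_x/p_y.
Thus x* = (5·p_y/p_x)² — independent of M — with the rest of income spent on y.
Plugging in: x* = (5·3/12.36)² = 1.4728.

x* = 1.4728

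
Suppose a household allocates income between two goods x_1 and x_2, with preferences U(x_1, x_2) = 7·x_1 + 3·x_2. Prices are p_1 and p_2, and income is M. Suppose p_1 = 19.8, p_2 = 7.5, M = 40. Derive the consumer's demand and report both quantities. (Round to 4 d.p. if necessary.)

x_1* = 0, x_2* = 5.3333

Perfect substitutes: compare marginal utility per dollar. 7/p_1 vs 3/p_2 → 0.3535 vs 0.4.
x_2 gives more utility per dollar, so spend all income on x_2: x_2* = M/p_2, x_1* = 0.
Numerically: x_1* = 0, x_2* = 5.3333.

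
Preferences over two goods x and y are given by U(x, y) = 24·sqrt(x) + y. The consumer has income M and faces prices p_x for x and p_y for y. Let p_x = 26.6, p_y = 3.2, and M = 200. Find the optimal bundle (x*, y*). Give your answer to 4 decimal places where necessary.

x* = 2.084, y* = 45.1767

Solve: √x = 12·p_y/p_x, so x*(p_x,p_y) = (12·p_y/p_x)², and y* = (M − p_x·x*)/p_y.
Plugging in: x* = (12·3.2/26.6)² = 2.084, y* = 45.1767.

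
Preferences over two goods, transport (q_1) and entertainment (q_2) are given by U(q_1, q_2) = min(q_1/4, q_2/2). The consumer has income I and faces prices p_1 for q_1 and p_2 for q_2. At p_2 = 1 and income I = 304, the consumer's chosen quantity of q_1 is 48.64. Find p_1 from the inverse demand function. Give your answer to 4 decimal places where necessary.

p_1 = 5.75

Leontief preferences: the optimum is at the kink where q_1/4 = q_2/2, i.e. q_2 = (1/2)·q_1.
Budget: p_1·q_1 + p_2·(1/2)·q_1 = I, so (4·p_1 + 2·p_2)·q_1 = 4·I.
Demand: q_1*(p_1,p_2,I) = 4·I/(4·p_1 + 2·p_2), q_2* = 2·I/(4·p_1 + 2·p_2).
Set q_1* = 48.64 in the demand function and solve for p_1: p_1 = 5.75.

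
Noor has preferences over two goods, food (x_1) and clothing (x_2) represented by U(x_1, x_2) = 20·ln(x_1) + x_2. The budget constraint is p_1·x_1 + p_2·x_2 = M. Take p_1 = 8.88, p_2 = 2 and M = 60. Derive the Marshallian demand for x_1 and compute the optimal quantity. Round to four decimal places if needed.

Set MRS = p_1/p_2: (20/x_1)/1 = p_1/p_2.
So x_1*(p_1,p_2) = 20·p_2/p_1, independent of income; and x_2* = (M − 20·p_2)/p_2.
At the given prices: x_1* = 20·2/8.88 = 4.5045.

x_1* = 4.5045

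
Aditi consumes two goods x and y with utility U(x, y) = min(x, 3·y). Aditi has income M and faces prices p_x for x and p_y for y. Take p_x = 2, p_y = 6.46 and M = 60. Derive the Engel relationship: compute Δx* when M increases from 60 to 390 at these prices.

With perfect complements, no substitution: consume in ratio x:y = 3:1.
Budget: p_x·x + p_y·(1/3)·x = M, so (3·p_x + p_y)·x = 3·M.
Demand: x*(p_x,p_y,M) = 3·M/(3·p_x + p_y), y* = M/(3·p_x + p_y).
Here 3·2 + 6.46 = 12.46, giving x* = 14.4462.
At M' = 390: x* = 93.9005. Change: 93.9005 − 14.4462 = 79.4543.

Δx* = 79.4543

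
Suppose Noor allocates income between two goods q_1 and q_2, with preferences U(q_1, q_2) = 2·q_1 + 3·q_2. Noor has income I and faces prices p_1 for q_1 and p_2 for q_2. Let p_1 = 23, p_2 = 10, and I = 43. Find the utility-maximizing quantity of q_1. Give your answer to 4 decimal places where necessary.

Perfect substitutes: compare marginal utility per dollar. 2/p_1 vs 3/p_2 → 0.087 vs 0.3.
q_2 gives more utility per dollar, so spend all income on q_2: q_2* = I/p_2, q_1* = 0.
Numerically: q_1* = 0, q_2* = 4.3.

q_1* = 0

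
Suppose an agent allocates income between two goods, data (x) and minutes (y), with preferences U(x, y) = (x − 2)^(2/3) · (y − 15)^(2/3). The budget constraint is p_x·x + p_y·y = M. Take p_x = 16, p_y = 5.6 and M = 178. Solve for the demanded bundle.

x* = 3.9375, y* = 20.5357

After buying the subsistence bundle (2, 15), a share 0.5 of the remaining income goes to x: x* = 2 + 0.5·(M − 2p_x − 15p_y)/p_x.
Discretionary income = 178 − 2·16 − 15·5.6 = 62; x* = 2 + 0.5·62/16 = 3.9375; y* = 15 + 0.5·62/5.6 = 20.5357.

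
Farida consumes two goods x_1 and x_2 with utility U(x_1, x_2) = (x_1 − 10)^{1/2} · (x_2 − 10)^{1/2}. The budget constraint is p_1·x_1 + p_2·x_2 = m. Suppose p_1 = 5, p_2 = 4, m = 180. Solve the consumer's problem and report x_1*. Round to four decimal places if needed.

x_1* = 19

Let x_1' = x_1−10, x_2' = x_2−10. MRS = x_2'/x_1' = p_1/p_2.
Substituting into the budget: x_1* = 10 + 0.5·(m − 10·p_1 − 10·p_2)/p_1, and x_2* = 10 + 0.5·(…)/p_2.
Discretionary income = 180 − 10·5 − 10·4 = 90; x_1* = 10 + 0.5·90/5 = 19.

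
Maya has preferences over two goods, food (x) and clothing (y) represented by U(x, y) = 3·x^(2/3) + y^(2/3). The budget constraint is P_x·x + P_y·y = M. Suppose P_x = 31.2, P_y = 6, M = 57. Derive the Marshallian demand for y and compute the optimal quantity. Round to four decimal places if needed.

y* = 4.7535

From the CES first-order condition, 3·(y/x)^(1/3) = P_x/P_y.
Hence y/x = ((1/3)·P_x/P_y)^(1/(1/3)), i.e. raised to the 3 power.
Substitute y = (y/x)·x into the budget: x* = M/(P_x + P_y·(y/x)).
Numerically y/x = 5.207704, so x* = 57/(31.2 + 6·5.207704) = 0.9128 and y* = 5.207704·0.9128 = 4.7535.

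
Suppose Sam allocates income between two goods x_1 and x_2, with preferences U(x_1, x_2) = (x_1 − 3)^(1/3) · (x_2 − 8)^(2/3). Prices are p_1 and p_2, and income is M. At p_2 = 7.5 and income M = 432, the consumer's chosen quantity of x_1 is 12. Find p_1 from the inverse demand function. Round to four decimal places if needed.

MRS = (1/2)·(x_2−8)/(x_1−3). Tangency with p_1/p_2 gives x_2−8 = 2·(p_1/p_2)·(x_1−3).
Substituting into the budget: x_1* = 3 + 1/3·(M − 3·p_1 − 8·p_2)/p_1, and x_2* = 8 + 2/3·(…)/p_2.
Set x_1* = 12 in the demand function and solve for p_1: p_1 = 12.4.

p_1 = 12.4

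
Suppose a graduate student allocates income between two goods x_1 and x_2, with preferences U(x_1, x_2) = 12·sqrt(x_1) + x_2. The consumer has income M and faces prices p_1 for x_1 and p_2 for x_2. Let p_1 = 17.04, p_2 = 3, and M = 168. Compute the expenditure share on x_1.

Set MRS = p_1/p_2: 6·x_1^(−1/2) = p_1/p_2.
Solve: √x_1 = 6·p_2/p_1, so x_1*(p_1,p_2) = (6·p_2/p_1)², and x_2* = (M − p_1·x_1*)/p_2.
Plugging in: x_1* = (6·3/17.04)² = 1.1159, x_2* = 49.662.
Expenditure on x_1: 17.04·1.1159 = 19.0141; share = 0.1132.

share on x_1 = 0.1132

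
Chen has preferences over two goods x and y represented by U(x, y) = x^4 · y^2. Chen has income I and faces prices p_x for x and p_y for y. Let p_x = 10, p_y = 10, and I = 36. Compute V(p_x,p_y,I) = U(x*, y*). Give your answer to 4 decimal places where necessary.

V = 47.7757

Tangency: MRS = 2·y/x = p_x/p_y.
So 4·p_y·y = 2·p_x·x; combined with the budget, a share 2/3 of income goes to x.
Demand: x*(p_x,p_y,I) = 2/3·I/p_x and y* = 1/3·I/p_y.
At p_x=10, p_y=10, I=36: x* = 2/3·36/10 = 2.4, y* = 1.2.
Utility at the optimum: U(2.4, 1.2) = 47.7757.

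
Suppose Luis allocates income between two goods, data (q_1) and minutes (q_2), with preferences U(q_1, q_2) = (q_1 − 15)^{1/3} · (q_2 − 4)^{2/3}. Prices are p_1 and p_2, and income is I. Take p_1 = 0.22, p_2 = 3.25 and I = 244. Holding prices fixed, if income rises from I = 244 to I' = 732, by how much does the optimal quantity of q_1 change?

Discretionary income = 244 − 15·0.22 − 4·3.25 = 227.7; q_1* = 15 + 1/3·227.7/0.22 = 360.
At I' = 732: q_1* = 1099.3939. Change: 1099.3939 − 360 = 739.3939.

Δq_1* = 739.3939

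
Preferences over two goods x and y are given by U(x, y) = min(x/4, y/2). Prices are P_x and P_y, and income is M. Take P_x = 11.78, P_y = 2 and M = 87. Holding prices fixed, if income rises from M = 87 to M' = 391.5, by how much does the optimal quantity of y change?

With perfect complements, no substitution: consume in ratio x:y = 4:2.
Budget: P_x·x + P_y·(1/2)·x = M, so (4·P_x + 2·P_y)·x = 4·M.
Demand: x*(P_x,P_y,M) = 4·M/(4·P_x + 2·P_y), y* = 2·M/(4·P_x + 2·P_y).
Here 4·11.78 + 2·2 = 51.12, giving y* = 3.4038.
At M' = 391.5: y* = 15.3169. Change: 15.3169 − 3.4038 = 11.9131.

Δy* = 11.9131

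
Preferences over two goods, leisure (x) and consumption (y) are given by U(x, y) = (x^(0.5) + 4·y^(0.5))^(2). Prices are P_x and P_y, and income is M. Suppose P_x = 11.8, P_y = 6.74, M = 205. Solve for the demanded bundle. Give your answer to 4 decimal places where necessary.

From the CES first-order condition, (1/4)·(y/x)^(0.5) = P_x/P_y.
Solve for the ratio: y/x = [4·P_x/P_y]^(2).
Substitute y = (y/x)·x into the budget: x* = M/(P_x + P_y·(y/x)).
Numerically y/x = 49.041552, so x* = 205/(11.8 + 6.74·49.041552) = 0.5988 and y* = 49.041552·0.5988 = 29.3671.

x* = 0.5988, y* = 29.3671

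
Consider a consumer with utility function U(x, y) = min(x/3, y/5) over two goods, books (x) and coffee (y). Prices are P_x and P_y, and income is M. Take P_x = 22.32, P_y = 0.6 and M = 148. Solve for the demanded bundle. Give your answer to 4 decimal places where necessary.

x* = 6.3465, y* = 10.5775

Here 3·22.32 + 5·0.6 = 69.96, giving x* = 6.3465 and y* = 10.5775.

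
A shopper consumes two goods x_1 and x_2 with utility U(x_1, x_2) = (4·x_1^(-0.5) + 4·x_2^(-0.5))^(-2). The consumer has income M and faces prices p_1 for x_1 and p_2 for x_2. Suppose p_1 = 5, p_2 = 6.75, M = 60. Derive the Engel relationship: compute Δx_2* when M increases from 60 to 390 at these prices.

Δx_2* = 25.6661

MRS = MU_x_1/MU_x_2 = (x_2/x_1)^(1.5). Set equal to p_1/p_2.
Hence x_2/x_1 = (p_1/p_2)^(1/(1.5)), i.e. raised to the 2/3 power.
Substitute x_2 = (x_2/x_1)·x_1 into the budget: x_1* = M/(p_1 + p_2·(x_2/x_1)).
Numerically x_2/x_1 = 0.818674, so x_1* = 60/(5 + 6.75·0.818674) = 5.7001 and x_2* = 0.818674·5.7001 = 4.6666.
At M' = 390: x_2* = 30.3326. Change: 30.3326 − 4.6666 = 25.6661.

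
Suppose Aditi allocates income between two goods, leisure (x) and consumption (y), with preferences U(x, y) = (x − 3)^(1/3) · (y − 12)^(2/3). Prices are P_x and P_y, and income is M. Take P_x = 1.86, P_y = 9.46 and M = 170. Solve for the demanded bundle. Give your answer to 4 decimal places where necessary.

x* = 12.1219, y* = 15.587

This is Cobb-Douglas in (x−3, y−12): tangency gives 1/3·P_y·(y−12) = 2/3·P_x·(x−3).
After buying the subsistence bundle (3, 12), a share 1/3 of the remaining income goes to x: x* = 3 + 1/3·(M − 3P_x − 12P_y)/P_x.
Discretionary income = 170 − 3·1.86 − 12·9.46 = 50.9; x* = 3 + 1/3·50.9/1.86 = 12.1219; y* = 12 + 2/3·50.9/9.46 = 15.587.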